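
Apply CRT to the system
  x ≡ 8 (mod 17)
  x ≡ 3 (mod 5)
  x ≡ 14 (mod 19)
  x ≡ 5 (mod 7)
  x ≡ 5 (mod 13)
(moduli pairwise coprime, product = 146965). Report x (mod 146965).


Product of moduli M = 17 · 5 · 19 · 7 · 13 = 146965.
Merge one congruence at a time:
  Start: x ≡ 8 (mod 17).
  Combine with x ≡ 3 (mod 5); new modulus lcm = 85.
    Write x = 8 + 17·t and substitute into x ≡ 3 (mod 5): 17·t ≡ 3 − 8 = -5 (mod 5).
    Reduce coefficients mod 5: 2·t ≡ 0 (mod 5).
    The inverse of 2 mod 5 is 3 (since 2·3 = 6 = 1·5 + 1), so t ≡ 3·0 = 0 ≡ 0 (mod 5).
    Then x = 8 + 17·0 = 8, valid modulo lcm(17, 5) = 85: x ≡ 8 (mod 85).
  Combine with x ≡ 14 (mod 19); new modulus lcm = 1615.
    Write x = 8 + 85·t and substitute into x ≡ 14 (mod 19): 85·t ≡ 14 − 8 = 6 (mod 19).
    Reduce coefficients mod 19: 9·t ≡ 6 (mod 19).
    The inverse of 9 mod 19 is 17 (since 9·17 = 153 = 8·19 + 1), so t ≡ 17·6 = 102 ≡ 7 (mod 19).
    Then x = 8 + 85·7 = 603, valid modulo lcm(85, 19) = 1615: x ≡ 603 (mod 1615).
  Combine with x ≡ 5 (mod 7); new modulus lcm = 11305.
    Write x = 603 + 1615·t and substitute into x ≡ 5 (mod 7): 1615·t ≡ 5 − 603 = -598 (mod 7).
    Reduce coefficients mod 7: 5·t ≡ 4 (mod 7).
    The inverse of 5 mod 7 is 3 (since 5·3 = 15 = 2·7 + 1), so t ≡ 3·4 = 12 ≡ 5 (mod 7).
    Then x = 603 + 1615·5 = 8678, valid modulo lcm(1615, 7) = 11305: x ≡ 8678 (mod 11305).
  Combine with x ≡ 5 (mod 13); new modulus lcm = 146965.
    Write x = 8678 + 11305·t and substitute into x ≡ 5 (mod 13): 11305·t ≡ 5 − 8678 = -8673 (mod 13).
    Reduce coefficients mod 13: 8·t ≡ 11 (mod 13).
    The inverse of 8 mod 13 is 5 (since 8·5 = 40 = 3·13 + 1), so t ≡ 5·11 = 55 ≡ 3 (mod 13).
    Then x = 8678 + 11305·3 = 42593, valid modulo lcm(11305, 13) = 146965: x ≡ 42593 (mod 146965).
Verify against each original: 42593 mod 17 = 8, 42593 mod 5 = 3, 42593 mod 19 = 14, 42593 mod 7 = 5, 42593 mod 13 = 5.

x ≡ 42593 (mod 146965).


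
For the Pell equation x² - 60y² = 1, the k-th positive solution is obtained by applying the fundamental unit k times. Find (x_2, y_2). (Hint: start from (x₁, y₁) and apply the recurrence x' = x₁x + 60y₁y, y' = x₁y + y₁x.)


Step 1: Find the fundamental solution (x₁, y₁) of x² - 60y² = 1.
  Expand √60 as a continued fraction. a₀ = ⌊√60⌋ = 7; iterate m_{k+1} = d_k·a_k − m_k, d_{k+1} = (60 − m_{k+1}²)/d_k, a_{k+1} = ⌊(a₀ + m_{k+1})/d_{k+1}⌋ (starting m₀ = 0, d₀ = 1), with convergents p_k = a_k·p_{k-1} + p_{k-2}, q_k = a_k·q_{k-1} + q_{k-2} (p₋₁ = 1, q₋₁ = 0):
  k = 0: a₀ = 7; p₀/q₀ = 7/1; p₀² − 60·q₀² = 49 − 60 = -11.
  k = 1: m = 7, d = 11, a = ⌊(7 + 7)/11⌋ = 1; p/q = (1·7 + 1)/(1·1 + 0) = 8/1; p² − 60·q² = 64 − 60 = 4.
  k = 2: m = 4, d = 4, a = ⌊(7 + 4)/4⌋ = 2; p/q = (2·8 + 7)/(2·1 + 1) = 23/3; p² − 60·q² = 529 − 540 = -11.
  k = 3: m = 4, d = 11, a = ⌊(7 + 4)/11⌋ = 1; p/q = (1·23 + 8)/(1·3 + 1) = 31/4; p² − 60·q² = 961 − 960 = 1.
  The first convergent with p² − 60·q² = 1 gives the fundamental solution (x₁, y₁) = (31, 4).
Step 2: Apply the recurrence (x_{n+1}, y_{n+1}) = (x₁x_n + 60y₁y_n, x₁y_n + y₁x_n) repeatedly.
  From (x_1, y_1) = (31, 4): x_2 = 31·31 + 60·4·4 = 1921; y_2 = 31·4 + 4·31 = 248.
Step 3: Verify x_2² - 60·y_2² = 3690241 - 3690240 = 1 (should be 1). ✓

(x_1, y_1) = (31, 4); (x_2, y_2) = (1921, 248).


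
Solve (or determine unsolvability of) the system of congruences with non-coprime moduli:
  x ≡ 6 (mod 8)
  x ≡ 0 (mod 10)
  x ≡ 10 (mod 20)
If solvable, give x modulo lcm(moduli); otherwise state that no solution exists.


Moduli 8, 10, 20 are not pairwise coprime, so CRT works modulo lcm(m_i) when all pairwise compatibility conditions hold.
Pairwise compatibility: gcd(m_i, m_j) must divide a_i - a_j for every pair.
Merge one congruence at a time:
  Start: x ≡ 6 (mod 8).
  Combine with x ≡ 0 (mod 10): gcd(8, 10) = 2; 0 - 6 = -6, which IS divisible by 2, so compatible.
    Write x = 6 + 8·t and substitute into x ≡ 0 (mod 10): 8·t ≡ 0 − 6 = -6 (mod 10).
    Divide the congruence (and modulus) by g = 2: 4·t ≡ -3 (mod 5).
    Reduce coefficients mod 5: 4·t ≡ 2 (mod 5).
    The inverse of 4 mod 5 is 4 (since 4·4 = 16 = 3·5 + 1), so t ≡ 4·2 = 8 ≡ 3 (mod 5).
    Then x = 6 + 8·3 = 30, valid modulo lcm(8, 10) = 40: x ≡ 30 (mod 40).
  Combine with x ≡ 10 (mod 20): gcd(40, 20) = 20; 10 - 30 = -20, which IS divisible by 20, so compatible.
    Write x = 30 + 40·t and substitute into x ≡ 10 (mod 20): 40·t ≡ 10 − 30 = -20 (mod 20).
    Divide the congruence (and modulus) by g = 20: 2·t ≡ -1 (mod 1).
    Modulo 1 every t works; take t = 0.
    Then x = 30 + 40·0 = 30, valid modulo lcm(40, 20) = 40: x ≡ 30 (mod 40).
Verify: 30 mod 8 = 6, 30 mod 10 = 0, 30 mod 20 = 10.

x ≡ 30 (mod 40).


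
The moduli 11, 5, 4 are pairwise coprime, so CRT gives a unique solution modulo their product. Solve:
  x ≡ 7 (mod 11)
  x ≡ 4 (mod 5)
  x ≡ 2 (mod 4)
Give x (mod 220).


Moduli 11, 5, 4 are pairwise coprime; by CRT there is a unique solution modulo M = 11 · 5 · 4 = 220.
Solve pairwise, accumulating the modulus:
  Start with x ≡ 7 (mod 11).
  Combine with x ≡ 4 (mod 5): since gcd(11, 5) = 1, we get a unique residue mod 55.
    Write x = 7 + 11·t and substitute into x ≡ 4 (mod 5): 11·t ≡ 4 − 7 = -3 (mod 5).
    Reduce coefficients mod 5: 1·t ≡ 2 (mod 5).
    So t ≡ 2 (mod 5).
    Then x = 7 + 11·2 = 29, valid modulo lcm(11, 5) = 55: x ≡ 29 (mod 55).
  Combine with x ≡ 2 (mod 4): since gcd(55, 4) = 1, we get a unique residue mod 220.
    Write x = 29 + 55·t and substitute into x ≡ 2 (mod 4): 55·t ≡ 2 − 29 = -27 (mod 4).
    Reduce coefficients mod 4: 3·t ≡ 1 (mod 4).
    The inverse of 3 mod 4 is 3 (since 3·3 = 9 = 2·4 + 1), so t ≡ 3·1 = 3 ≡ 3 (mod 4).
    Then x = 29 + 55·3 = 194, valid modulo lcm(55, 4) = 220: x ≡ 194 (mod 220).
Verify: 194 mod 11 = 7 ✓, 194 mod 5 = 4 ✓, 194 mod 4 = 2 ✓.

x ≡ 194 (mod 220).


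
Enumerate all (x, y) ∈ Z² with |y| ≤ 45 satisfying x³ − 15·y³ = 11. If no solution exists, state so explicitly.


The equation is x³ - 15y³ = 11. For fixed y, x³ = 15·y³ + 11, so a solution requires the RHS to be a perfect cube.
Strategy: iterate y from -45 to 45, compute RHS = 15·y³ + 11, and check whether it is a (positive or negative) perfect cube.
Check small values of y:
  y = 0: RHS = 11 is not a perfect cube.
  y = 1: RHS = 26 is not a perfect cube.
  y = -1: RHS = -4 is not a perfect cube.
  y = 2: RHS = 131 is not a perfect cube.
  y = -2: RHS = -109 is not a perfect cube.
  y = 3: RHS = 416 is not a perfect cube.
  y = -3: RHS = -394 is not a perfect cube.
Continuing the search up to |y| = 45 finds no solutions either.
No (x, y) in the scanned range satisfies the equation.

No integer solutions with |y| ≤ 45.


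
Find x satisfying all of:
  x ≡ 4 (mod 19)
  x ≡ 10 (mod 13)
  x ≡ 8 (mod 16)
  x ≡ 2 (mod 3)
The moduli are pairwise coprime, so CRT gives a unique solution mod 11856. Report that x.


Product of moduli M = 19 · 13 · 16 · 3 = 11856.
Merge one congruence at a time:
  Start: x ≡ 4 (mod 19).
  Combine with x ≡ 10 (mod 13); new modulus lcm = 247.
    Write x = 4 + 19·t and substitute into x ≡ 10 (mod 13): 19·t ≡ 10 − 4 = 6 (mod 13).
    Reduce coefficients mod 13: 6·t ≡ 6 (mod 13).
    The inverse of 6 mod 13 is 11 (since 6·11 = 66 = 5·13 + 1), so t ≡ 11·6 = 66 ≡ 1 (mod 13).
    Then x = 4 + 19·1 = 23, valid modulo lcm(19, 13) = 247: x ≡ 23 (mod 247).
  Combine with x ≡ 8 (mod 16); new modulus lcm = 3952.
    Write x = 23 + 247·t and substitute into x ≡ 8 (mod 16): 247·t ≡ 8 − 23 = -15 (mod 16).
    Reduce coefficients mod 16: 7·t ≡ 1 (mod 16).
    The inverse of 7 mod 16 is 7 (since 7·7 = 49 = 3·16 + 1), so t ≡ 7·1 = 7 ≡ 7 (mod 16).
    Then x = 23 + 247·7 = 1752, valid modulo lcm(247, 16) = 3952: x ≡ 1752 (mod 3952).
  Combine with x ≡ 2 (mod 3); new modulus lcm = 11856.
    Write x = 1752 + 3952·t and substitute into x ≡ 2 (mod 3): 3952·t ≡ 2 − 1752 = -1750 (mod 3).
    Reduce coefficients mod 3: 1·t ≡ 2 (mod 3).
    So t ≡ 2 (mod 3).
    Then x = 1752 + 3952·2 = 9656, valid modulo lcm(3952, 3) = 11856: x ≡ 9656 (mod 11856).
Verify against each original: 9656 mod 19 = 4, 9656 mod 13 = 10, 9656 mod 16 = 8, 9656 mod 3 = 2.

x ≡ 9656 (mod 11856).


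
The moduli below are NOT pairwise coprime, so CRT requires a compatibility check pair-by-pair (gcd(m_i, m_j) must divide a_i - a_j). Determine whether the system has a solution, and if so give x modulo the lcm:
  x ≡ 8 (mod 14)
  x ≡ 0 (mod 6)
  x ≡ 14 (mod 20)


Moduli 14, 6, 20 are not pairwise coprime, so CRT works modulo lcm(m_i) when all pairwise compatibility conditions hold.
Pairwise compatibility: gcd(m_i, m_j) must divide a_i - a_j for every pair.
Merge one congruence at a time:
  Start: x ≡ 8 (mod 14).
  Combine with x ≡ 0 (mod 6): gcd(14, 6) = 2; 0 - 8 = -8, which IS divisible by 2, so compatible.
    Write x = 8 + 14·t and substitute into x ≡ 0 (mod 6): 14·t ≡ 0 − 8 = -8 (mod 6).
    Divide the congruence (and modulus) by g = 2: 7·t ≡ -4 (mod 3).
    Reduce coefficients mod 3: 1·t ≡ 2 (mod 3).
    So t ≡ 2 (mod 3).
    Then x = 8 + 14·2 = 36, valid modulo lcm(14, 6) = 42: x ≡ 36 (mod 42).
  Combine with x ≡ 14 (mod 20): gcd(42, 20) = 2; 14 - 36 = -22, which IS divisible by 2, so compatible.
    Write x = 36 + 42·t and substitute into x ≡ 14 (mod 20): 42·t ≡ 14 − 36 = -22 (mod 20).
    Divide the congruence (and modulus) by g = 2: 21·t ≡ -11 (mod 10).
    Reduce coefficients mod 10: 1·t ≡ 9 (mod 10).
    So t ≡ 9 (mod 10).
    Then x = 36 + 42·9 = 414, valid modulo lcm(42, 20) = 420: x ≡ 414 (mod 420).
Verify: 414 mod 14 = 8, 414 mod 6 = 0, 414 mod 20 = 14.

x ≡ 414 (mod 420).


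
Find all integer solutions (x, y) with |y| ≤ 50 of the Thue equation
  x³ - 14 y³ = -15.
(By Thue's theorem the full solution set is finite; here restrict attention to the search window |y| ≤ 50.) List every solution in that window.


The equation is x³ - 14y³ = -15. For fixed y, x³ = 14·y³ − 15, so a solution requires the RHS to be a perfect cube.
Strategy: iterate y from -50 to 50, compute RHS = 14·y³ − 15, and check whether it is a (positive or negative) perfect cube.
Check small values of y:
  y = 0: RHS = -15 is not a perfect cube.
  y = 1: RHS = -1 = (-1)³ ⇒ x = -1 works.
  y = -1: RHS = -29 is not a perfect cube.
  y = 2: RHS = 97 is not a perfect cube.
  y = -2: RHS = -127 is not a perfect cube.
  y = 3: RHS = 363 is not a perfect cube.
  y = -3: RHS = -393 is not a perfect cube.
Continuing the search up to |y| = 50 finds no further solutions beyond those listed.
Collected solutions: (-1, 1).

Solutions (with |y| ≤ 50): (-1, 1).


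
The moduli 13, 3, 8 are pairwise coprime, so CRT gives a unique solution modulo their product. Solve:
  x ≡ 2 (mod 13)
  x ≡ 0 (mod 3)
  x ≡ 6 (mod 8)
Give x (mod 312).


Moduli 13, 3, 8 are pairwise coprime; by CRT there is a unique solution modulo M = 13 · 3 · 8 = 312.
Solve pairwise, accumulating the modulus:
  Start with x ≡ 2 (mod 13).
  Combine with x ≡ 0 (mod 3): since gcd(13, 3) = 1, we get a unique residue mod 39.
    Write x = 2 + 13·t and substitute into x ≡ 0 (mod 3): 13·t ≡ 0 − 2 = -2 (mod 3).
    Reduce coefficients mod 3: 1·t ≡ 1 (mod 3).
    So t ≡ 1 (mod 3).
    Then x = 2 + 13·1 = 15, valid modulo lcm(13, 3) = 39: x ≡ 15 (mod 39).
  Combine with x ≡ 6 (mod 8): since gcd(39, 8) = 1, we get a unique residue mod 312.
    Write x = 15 + 39·t and substitute into x ≡ 6 (mod 8): 39·t ≡ 6 − 15 = -9 (mod 8).
    Reduce coefficients mod 8: 7·t ≡ 7 (mod 8).
    The inverse of 7 mod 8 is 7 (since 7·7 = 49 = 6·8 + 1), so t ≡ 7·7 = 49 ≡ 1 (mod 8).
    Then x = 15 + 39·1 = 54, valid modulo lcm(39, 8) = 312: x ≡ 54 (mod 312).
Verify: 54 mod 13 = 2 ✓, 54 mod 3 = 0 ✓, 54 mod 8 = 6 ✓.

x ≡ 54 (mod 312).


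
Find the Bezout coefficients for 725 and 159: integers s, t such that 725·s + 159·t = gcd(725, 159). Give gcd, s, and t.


Euclidean algorithm on (725, 159) — divide until remainder is 0:
  725 = 4 · 159 + 89
  159 = 1 · 89 + 70
  89 = 1 · 70 + 19
  70 = 3 · 19 + 13
  19 = 1 · 13 + 6
  13 = 2 · 6 + 1
  6 = 6 · 1 + 0
gcd(725, 159) = 1.
Track Bezout coefficients alongside the remainders: start with r₀ = 725 = a·1 + b·0 (s = 1, t = 0) and r₁ = 159 = a·0 + b·1 (s = 0, t = 1); each new remainder r_{k+1} = r_{k-1} − q_k·r_k inherits s_{k+1} = s_{k-1} − q_k·s_k, t_{k+1} = t_{k-1} − q_k·t_k, so r_k = a·s_k + b·t_k at every step:
  q = 4: r = 89, s = 1 − 4·0 = 1, t = 0 − 4·1 = -4  (check: 725·1 + 159·(-4) = 89)
  q = 1: r = 70, s = 0 − 1·1 = -1, t = 1 − 1·(-4) = 5  (check: 725·(-1) + 159·5 = 70)
  q = 1: r = 19, s = 1 − 1·(-1) = 2, t = -4 − 1·5 = -9  (check: 725·2 + 159·(-9) = 19)
  q = 3: r = 13, s = -1 − 3·2 = -7, t = 5 − 3·(-9) = 32  (check: 725·(-7) + 159·32 = 13)
  q = 1: r = 6, s = 2 − 1·(-7) = 9, t = -9 − 1·32 = -41  (check: 725·9 + 159·(-41) = 6)
  q = 2: r = 1, s = -7 − 2·9 = -25, t = 32 − 2·(-41) = 114  (check: 725·(-25) + 159·114 = 1)
The row with r = 1 (the gcd) gives the Bezout coefficients s = -25, t = 114.
Result: 725 · (-25) + 159 · (114) = 1.

gcd(725, 159) = 1; s = -25, t = 114 (check: 725·(-25) + 159·114 = 1).


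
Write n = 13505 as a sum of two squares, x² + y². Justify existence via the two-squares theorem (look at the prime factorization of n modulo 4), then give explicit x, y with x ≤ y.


Step 1: Factor n = 13505 = 5 · 37 · 73.
Step 2: Check the mod-4 condition on each prime factor: 5 ≡ 1 (mod 4), exponent 1; 37 ≡ 1 (mod 4), exponent 1; 73 ≡ 1 (mod 4), exponent 1.
All primes ≡ 3 (mod 4) appear to even exponent (or don't appear), so by the two-squares theorem n IS expressible as a sum of two squares.
Step 3: Build a representation. Here n = 5 · 37 · 73 is a product of primes ≡ 1 (mod 4). Each prime p ≡ 1 (mod 4) is itself a sum of two squares; find a² by testing p − a² for a perfect square:
  5: 5 − 1² = 4 = 2² ⇒ 5 = 1² + 2².
  37: 37 − 1² = 36 = 6² ⇒ 37 = 1² + 6².
  73: 73 − 1² = 72, 73 − 2² = 69, 73 − 3² = 64 = 8² ⇒ 73 = 3² + 8².
  Combine using the Brahmagupta–Fibonacci identity (a² + b²)(c² + d²) = (ac − bd)² + (ad + bc)² = (ac + bd)² + (ad − bc)²:
  5 · 37 = 185: from (1² + 2²)(1² + 6²), take (1·1 − 2·6, 1·6 + 2·1) = (1 − 12, 6 + 2) = (-11, 8); dropping signs (only squares matter) gives (11, 8); check 11² + 8² = 121 + 64 = 185 ✓.
  185 · 73 = 13505: from (11² + 8²)(3² + 8²), take (11·3 − 8·8, 11·8 + 8·3) = (33 − 64, 88 + 24) = (-31, 112); dropping signs (only squares matter) gives (31, 112); check 31² + 112² = 961 + 12544 = 13505 ✓.
Step 4: Order so x ≤ y and verify: 31² + 112² = 961 + 12544 = 13505 = n. ✓

n = 13505 = 31² + 112² (one valid representation with x ≤ y).


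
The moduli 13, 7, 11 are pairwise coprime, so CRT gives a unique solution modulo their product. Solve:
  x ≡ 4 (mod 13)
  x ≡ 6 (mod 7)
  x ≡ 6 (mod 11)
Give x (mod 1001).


Moduli 13, 7, 11 are pairwise coprime; by CRT there is a unique solution modulo M = 13 · 7 · 11 = 1001.
Solve pairwise, accumulating the modulus:
  Start with x ≡ 4 (mod 13).
  Combine with x ≡ 6 (mod 7): since gcd(13, 7) = 1, we get a unique residue mod 91.
    Write x = 4 + 13·t and substitute into x ≡ 6 (mod 7): 13·t ≡ 6 − 4 = 2 (mod 7).
    Reduce coefficients mod 7: 6·t ≡ 2 (mod 7).
    The inverse of 6 mod 7 is 6 (since 6·6 = 36 = 5·7 + 1), so t ≡ 6·2 = 12 ≡ 5 (mod 7).
    Then x = 4 + 13·5 = 69, valid modulo lcm(13, 7) = 91: x ≡ 69 (mod 91).
  Combine with x ≡ 6 (mod 11): since gcd(91, 11) = 1, we get a unique residue mod 1001.
    Write x = 69 + 91·t and substitute into x ≡ 6 (mod 11): 91·t ≡ 6 − 69 = -63 (mod 11).
    Reduce coefficients mod 11: 3·t ≡ 3 (mod 11).
    The inverse of 3 mod 11 is 4 (since 3·4 = 12 = 1·11 + 1), so t ≡ 4·3 = 12 ≡ 1 (mod 11).
    Then x = 69 + 91·1 = 160, valid modulo lcm(91, 11) = 1001: x ≡ 160 (mod 1001).
Verify: 160 mod 13 = 4 ✓, 160 mod 7 = 6 ✓, 160 mod 11 = 6 ✓.

x ≡ 160 (mod 1001).


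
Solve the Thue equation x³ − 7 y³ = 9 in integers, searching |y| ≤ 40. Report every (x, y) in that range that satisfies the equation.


The equation is x³ - 7y³ = 9. For fixed y, x³ = 7·y³ + 9, so a solution requires the RHS to be a perfect cube.
Strategy: iterate y from -40 to 40, compute RHS = 7·y³ + 9, and check whether it is a (positive or negative) perfect cube.
Check small values of y:
  y = 0: RHS = 9 is not a perfect cube.
  y = 1: RHS = 16 is not a perfect cube.
  y = -1: RHS = 2 is not a perfect cube.
  y = 2: RHS = 65 is not a perfect cube.
  y = -2: RHS = -47 is not a perfect cube.
  y = 3: RHS = 198 is not a perfect cube.
  y = -3: RHS = -180 is not a perfect cube.
Continuing the search up to |y| = 40 finds no solutions either.
No (x, y) in the scanned range satisfies the equation.

No integer solutions with |y| ≤ 40.


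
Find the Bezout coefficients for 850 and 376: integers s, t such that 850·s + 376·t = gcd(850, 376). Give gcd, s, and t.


Euclidean algorithm on (850, 376) — divide until remainder is 0:
  850 = 2 · 376 + 98
  376 = 3 · 98 + 82
  98 = 1 · 82 + 16
  82 = 5 · 16 + 2
  16 = 8 · 2 + 0
gcd(850, 376) = 2.
Track Bezout coefficients alongside the remainders: start with r₀ = 850 = a·1 + b·0 (s = 1, t = 0) and r₁ = 376 = a·0 + b·1 (s = 0, t = 1); each new remainder r_{k+1} = r_{k-1} − q_k·r_k inherits s_{k+1} = s_{k-1} − q_k·s_k, t_{k+1} = t_{k-1} − q_k·t_k, so r_k = a·s_k + b·t_k at every step:
  q = 2: r = 98, s = 1 − 2·0 = 1, t = 0 − 2·1 = -2  (check: 850·1 + 376·(-2) = 98)
  q = 3: r = 82, s = 0 − 3·1 = -3, t = 1 − 3·(-2) = 7  (check: 850·(-3) + 376·7 = 82)
  q = 1: r = 16, s = 1 − 1·(-3) = 4, t = -2 − 1·7 = -9  (check: 850·4 + 376·(-9) = 16)
  q = 5: r = 2, s = -3 − 5·4 = -23, t = 7 − 5·(-9) = 52  (check: 850·(-23) + 376·52 = 2)
The row with r = 2 (the gcd) gives the Bezout coefficients s = -23, t = 52.
Result: 850 · (-23) + 376 · (52) = 2.

gcd(850, 376) = 2; s = -23, t = 52 (check: 850·(-23) + 376·52 = 2).


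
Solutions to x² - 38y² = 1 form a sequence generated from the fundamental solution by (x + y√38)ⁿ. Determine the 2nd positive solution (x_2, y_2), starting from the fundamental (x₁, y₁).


Step 1: Find the fundamental solution (x₁, y₁) of x² - 38y² = 1.
  Expand √38 as a continued fraction. a₀ = ⌊√38⌋ = 6; iterate m_{k+1} = d_k·a_k − m_k, d_{k+1} = (38 − m_{k+1}²)/d_k, a_{k+1} = ⌊(a₀ + m_{k+1})/d_{k+1}⌋ (starting m₀ = 0, d₀ = 1), with convergents p_k = a_k·p_{k-1} + p_{k-2}, q_k = a_k·q_{k-1} + q_{k-2} (p₋₁ = 1, q₋₁ = 0):
  k = 0: a₀ = 6; p₀/q₀ = 6/1; p₀² − 38·q₀² = 36 − 38 = -2.
  k = 1: m = 6, d = 2, a = ⌊(6 + 6)/2⌋ = 6; p/q = (6·6 + 1)/(6·1 + 0) = 37/6; p² − 38·q² = 1369 − 1368 = 1.
  The first convergent with p² − 38·q² = 1 gives the fundamental solution (x₁, y₁) = (37, 6).
Step 2: Apply the recurrence (x_{n+1}, y_{n+1}) = (x₁x_n + 38y₁y_n, x₁y_n + y₁x_n) repeatedly.
  From (x_1, y_1) = (37, 6): x_2 = 37·37 + 38·6·6 = 2737; y_2 = 37·6 + 6·37 = 444.
Step 3: Verify x_2² - 38·y_2² = 7491169 - 7491168 = 1 (should be 1). ✓

(x_1, y_1) = (37, 6); (x_2, y_2) = (2737, 444).


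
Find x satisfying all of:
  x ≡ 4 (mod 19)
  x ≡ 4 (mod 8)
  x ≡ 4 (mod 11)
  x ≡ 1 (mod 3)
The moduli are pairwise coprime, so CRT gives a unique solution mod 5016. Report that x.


Product of moduli M = 19 · 8 · 11 · 3 = 5016.
Merge one congruence at a time:
  Start: x ≡ 4 (mod 19).
  Combine with x ≡ 4 (mod 8); new modulus lcm = 152.
    Write x = 4 + 19·t and substitute into x ≡ 4 (mod 8): 19·t ≡ 4 − 4 = 0 (mod 8).
    Reduce coefficients mod 8: 3·t ≡ 0 (mod 8).
    The inverse of 3 mod 8 is 3 (since 3·3 = 9 = 1·8 + 1), so t ≡ 3·0 = 0 ≡ 0 (mod 8).
    Then x = 4 + 19·0 = 4, valid modulo lcm(19, 8) = 152: x ≡ 4 (mod 152).
  Combine with x ≡ 4 (mod 11); new modulus lcm = 1672.
    Write x = 4 + 152·t and substitute into x ≡ 4 (mod 11): 152·t ≡ 4 − 4 = 0 (mod 11).
    Reduce coefficients mod 11: 9·t ≡ 0 (mod 11).
    The inverse of 9 mod 11 is 5 (since 9·5 = 45 = 4·11 + 1), so t ≡ 5·0 = 0 ≡ 0 (mod 11).
    Then x = 4 + 152·0 = 4, valid modulo lcm(152, 11) = 1672: x ≡ 4 (mod 1672).
  Combine with x ≡ 1 (mod 3); new modulus lcm = 5016.
    Write x = 4 + 1672·t and substitute into x ≡ 1 (mod 3): 1672·t ≡ 1 − 4 = -3 (mod 3).
    Reduce coefficients mod 3: 1·t ≡ 0 (mod 3).
    So t ≡ 0 (mod 3).
    Then x = 4 + 1672·0 = 4, valid modulo lcm(1672, 3) = 5016: x ≡ 4 (mod 5016).
Verify against each original: 4 mod 19 = 4, 4 mod 8 = 4, 4 mod 11 = 4, 4 mod 3 = 1.

x ≡ 4 (mod 5016).


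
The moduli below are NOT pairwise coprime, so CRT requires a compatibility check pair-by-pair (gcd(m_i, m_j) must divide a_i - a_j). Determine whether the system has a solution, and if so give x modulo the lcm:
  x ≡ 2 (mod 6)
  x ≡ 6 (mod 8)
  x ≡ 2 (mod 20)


Moduli 6, 8, 20 are not pairwise coprime, so CRT works modulo lcm(m_i) when all pairwise compatibility conditions hold.
Pairwise compatibility: gcd(m_i, m_j) must divide a_i - a_j for every pair.
Merge one congruence at a time:
  Start: x ≡ 2 (mod 6).
  Combine with x ≡ 6 (mod 8): gcd(6, 8) = 2; 6 - 2 = 4, which IS divisible by 2, so compatible.
    Write x = 2 + 6·t and substitute into x ≡ 6 (mod 8): 6·t ≡ 6 − 2 = 4 (mod 8).
    Divide the congruence (and modulus) by g = 2: 3·t ≡ 2 (mod 4).
    The inverse of 3 mod 4 is 3 (since 3·3 = 9 = 2·4 + 1), so t ≡ 3·2 = 6 ≡ 2 (mod 4).
    Then x = 2 + 6·2 = 14, valid modulo lcm(6, 8) = 24: x ≡ 14 (mod 24).
  Combine with x ≡ 2 (mod 20): gcd(24, 20) = 4; 2 - 14 = -12, which IS divisible by 4, so compatible.
    Write x = 14 + 24·t and substitute into x ≡ 2 (mod 20): 24·t ≡ 2 − 14 = -12 (mod 20).
    Divide the congruence (and modulus) by g = 4: 6·t ≡ -3 (mod 5).
    Reduce coefficients mod 5: 1·t ≡ 2 (mod 5).
    So t ≡ 2 (mod 5).
    Then x = 14 + 24·2 = 62, valid modulo lcm(24, 20) = 120: x ≡ 62 (mod 120).
Verify: 62 mod 6 = 2, 62 mod 8 = 6, 62 mod 20 = 2.

x ≡ 62 (mod 120).


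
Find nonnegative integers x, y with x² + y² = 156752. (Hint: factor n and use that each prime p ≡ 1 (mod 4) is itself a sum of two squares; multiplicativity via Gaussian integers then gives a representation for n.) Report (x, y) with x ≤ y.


Step 1: Factor n = 156752 = 2^4 · 97 · 101.
Step 2: Check the mod-4 condition on each prime factor: 2 = 2 (special); 97 ≡ 1 (mod 4), exponent 1; 101 ≡ 1 (mod 4), exponent 1.
All primes ≡ 3 (mod 4) appear to even exponent (or don't appear), so by the two-squares theorem n IS expressible as a sum of two squares.
Step 3: Build a representation. Group n = k² · m with k = 4 and m = 97 · 101 = 9797 (a product of primes ≡ 1 (mod 4)); a representation of m scales to one of n via (k·x)² + (k·y)² = k²(x² + y²). Each prime p ≡ 1 (mod 4) is itself a sum of two squares; find a² by testing p − a² for a perfect square:
  97: 97 − 1² = 96, 97 − 2² = 93, 97 − 3² = 88, 97 − 4² = 81 = 9² ⇒ 97 = 4² + 9².
  101: 101 − 1² = 100 = 10² ⇒ 101 = 1² + 10².
  Combine using the Brahmagupta–Fibonacci identity (a² + b²)(c² + d²) = (ac − bd)² + (ad + bc)² = (ac + bd)² + (ad − bc)²:
  97 · 101 = 9797: from (4² + 9²)(1² + 10²), take (4·1 − 9·10, 4·10 + 9·1) = (4 − 90, 40 + 9) = (-86, 49); dropping signs (only squares matter) gives (86, 49); check 86² + 49² = 7396 + 2401 = 9797 ✓.
  Scale by k = 4: (4·86, 4·49) = (344, 196).
Step 4: Order so x ≤ y and verify: 196² + 344² = 38416 + 118336 = 156752 = n. ✓

n = 156752 = 196² + 344² (one valid representation with x ≤ y).


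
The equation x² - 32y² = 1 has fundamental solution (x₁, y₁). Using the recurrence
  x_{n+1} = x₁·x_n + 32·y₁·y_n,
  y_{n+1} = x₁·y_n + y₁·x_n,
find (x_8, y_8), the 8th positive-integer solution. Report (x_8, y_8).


Step 1: Find the fundamental solution (x₁, y₁) of x² - 32y² = 1.
  Expand √32 as a continued fraction. a₀ = ⌊√32⌋ = 5; iterate m_{k+1} = d_k·a_k − m_k, d_{k+1} = (32 − m_{k+1}²)/d_k, a_{k+1} = ⌊(a₀ + m_{k+1})/d_{k+1}⌋ (starting m₀ = 0, d₀ = 1), with convergents p_k = a_k·p_{k-1} + p_{k-2}, q_k = a_k·q_{k-1} + q_{k-2} (p₋₁ = 1, q₋₁ = 0):
  k = 0: a₀ = 5; p₀/q₀ = 5/1; p₀² − 32·q₀² = 25 − 32 = -7.
  k = 1: m = 5, d = 7, a = ⌊(5 + 5)/7⌋ = 1; p/q = (1·5 + 1)/(1·1 + 0) = 6/1; p² − 32·q² = 36 − 32 = 4.
  k = 2: m = 2, d = 4, a = ⌊(5 + 2)/4⌋ = 1; p/q = (1·6 + 5)/(1·1 + 1) = 11/2; p² − 32·q² = 121 − 128 = -7.
  k = 3: m = 2, d = 7, a = ⌊(5 + 2)/7⌋ = 1; p/q = (1·11 + 6)/(1·2 + 1) = 17/3; p² − 32·q² = 289 − 288 = 1.
  The first convergent with p² − 32·q² = 1 gives the fundamental solution (x₁, y₁) = (17, 3).
Step 2: Apply the recurrence (x_{n+1}, y_{n+1}) = (x₁x_n + 32y₁y_n, x₁y_n + y₁x_n) repeatedly.
  From (x_1, y_1) = (17, 3): x_2 = 17·17 + 32·3·3 = 577; y_2 = 17·3 + 3·17 = 102.
  From (x_2, y_2) = (577, 102): x_3 = 17·577 + 32·3·102 = 19601; y_3 = 17·102 + 3·577 = 3465.
  From (x_3, y_3) = (19601, 3465): x_4 = 17·19601 + 32·3·3465 = 665857; y_4 = 17·3465 + 3·19601 = 117708.
  From (x_4, y_4) = (665857, 117708): x_5 = 17·665857 + 32·3·117708 = 22619537; y_5 = 17·117708 + 3·665857 = 3998607.
  From (x_5, y_5) = (22619537, 3998607): x_6 = 17·22619537 + 32·3·3998607 = 768398401; y_6 = 17·3998607 + 3·22619537 = 135834930.
  From (x_6, y_6) = (768398401, 135834930): x_7 = 17·768398401 + 32·3·135834930 = 26102926097; y_7 = 17·135834930 + 3·768398401 = 4614389013.
  From (x_7, y_7) = (26102926097, 4614389013): x_8 = 17·26102926097 + 32·3·4614389013 = 886731088897; y_8 = 17·4614389013 + 3·26102926097 = 156753391512.
Step 3: Verify x_8² - 32·y_8² = 786292024016459316676609 - 786292024016459316676608 = 1 (should be 1). ✓

(x_1, y_1) = (17, 3); (x_8, y_8) = (886731088897, 156753391512).


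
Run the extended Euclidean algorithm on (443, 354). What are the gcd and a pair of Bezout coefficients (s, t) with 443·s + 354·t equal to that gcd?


Euclidean algorithm on (443, 354) — divide until remainder is 0:
  443 = 1 · 354 + 89
  354 = 3 · 89 + 87
  89 = 1 · 87 + 2
  87 = 43 · 2 + 1
  2 = 2 · 1 + 0
gcd(443, 354) = 1.
Track Bezout coefficients alongside the remainders: start with r₀ = 443 = a·1 + b·0 (s = 1, t = 0) and r₁ = 354 = a·0 + b·1 (s = 0, t = 1); each new remainder r_{k+1} = r_{k-1} − q_k·r_k inherits s_{k+1} = s_{k-1} − q_k·s_k, t_{k+1} = t_{k-1} − q_k·t_k, so r_k = a·s_k + b·t_k at every step:
  q = 1: r = 89, s = 1 − 1·0 = 1, t = 0 − 1·1 = -1  (check: 443·1 + 354·(-1) = 89)
  q = 3: r = 87, s = 0 − 3·1 = -3, t = 1 − 3·(-1) = 4  (check: 443·(-3) + 354·4 = 87)
  q = 1: r = 2, s = 1 − 1·(-3) = 4, t = -1 − 1·4 = -5  (check: 443·4 + 354·(-5) = 2)
  q = 43: r = 1, s = -3 − 43·4 = -175, t = 4 − 43·(-5) = 219  (check: 443·(-175) + 354·219 = 1)
The row with r = 1 (the gcd) gives the Bezout coefficients s = -175, t = 219.
Result: 443 · (-175) + 354 · (219) = 1.

gcd(443, 354) = 1; s = -175, t = 219 (check: 443·(-175) + 354·219 = 1).


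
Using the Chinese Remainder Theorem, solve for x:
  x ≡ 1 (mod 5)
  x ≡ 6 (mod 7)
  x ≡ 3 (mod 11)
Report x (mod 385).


Moduli 5, 7, 11 are pairwise coprime; by CRT there is a unique solution modulo M = 5 · 7 · 11 = 385.
Solve pairwise, accumulating the modulus:
  Start with x ≡ 1 (mod 5).
  Combine with x ≡ 6 (mod 7): since gcd(5, 7) = 1, we get a unique residue mod 35.
    Write x = 1 + 5·t and substitute into x ≡ 6 (mod 7): 5·t ≡ 6 − 1 = 5 (mod 7).
    The inverse of 5 mod 7 is 3 (since 5·3 = 15 = 2·7 + 1), so t ≡ 3·5 = 15 ≡ 1 (mod 7).
    Then x = 1 + 5·1 = 6, valid modulo lcm(5, 7) = 35: x ≡ 6 (mod 35).
  Combine with x ≡ 3 (mod 11): since gcd(35, 11) = 1, we get a unique residue mod 385.
    Write x = 6 + 35·t and substitute into x ≡ 3 (mod 11): 35·t ≡ 3 − 6 = -3 (mod 11).
    Reduce coefficients mod 11: 2·t ≡ 8 (mod 11).
    The inverse of 2 mod 11 is 6 (since 2·6 = 12 = 1·11 + 1), so t ≡ 6·8 = 48 ≡ 4 (mod 11).
    Then x = 6 + 35·4 = 146, valid modulo lcm(35, 11) = 385: x ≡ 146 (mod 385).
Verify: 146 mod 5 = 1 ✓, 146 mod 7 = 6 ✓, 146 mod 11 = 3 ✓.

x ≡ 146 (mod 385).


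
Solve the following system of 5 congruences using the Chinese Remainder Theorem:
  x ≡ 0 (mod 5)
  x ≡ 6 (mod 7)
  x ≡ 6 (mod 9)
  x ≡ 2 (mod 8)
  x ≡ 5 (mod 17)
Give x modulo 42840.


Product of moduli M = 5 · 7 · 9 · 8 · 17 = 42840.
Merge one congruence at a time:
  Start: x ≡ 0 (mod 5).
  Combine with x ≡ 6 (mod 7); new modulus lcm = 35.
    Write x = 0 + 5·t and substitute into x ≡ 6 (mod 7): 5·t ≡ 6 − 0 = 6 (mod 7).
    The inverse of 5 mod 7 is 3 (since 5·3 = 15 = 2·7 + 1), so t ≡ 3·6 = 18 ≡ 4 (mod 7).
    Then x = 0 + 5·4 = 20, valid modulo lcm(5, 7) = 35: x ≡ 20 (mod 35).
  Combine with x ≡ 6 (mod 9); new modulus lcm = 315.
    Write x = 20 + 35·t and substitute into x ≡ 6 (mod 9): 35·t ≡ 6 − 20 = -14 (mod 9).
    Reduce coefficients mod 9: 8·t ≡ 4 (mod 9).
    The inverse of 8 mod 9 is 8 (since 8·8 = 64 = 7·9 + 1), so t ≡ 8·4 = 32 ≡ 5 (mod 9).
    Then x = 20 + 35·5 = 195, valid modulo lcm(35, 9) = 315: x ≡ 195 (mod 315).
  Combine with x ≡ 2 (mod 8); new modulus lcm = 2520.
    Write x = 195 + 315·t and substitute into x ≡ 2 (mod 8): 315·t ≡ 2 − 195 = -193 (mod 8).
    Reduce coefficients mod 8: 3·t ≡ 7 (mod 8).
    The inverse of 3 mod 8 is 3 (since 3·3 = 9 = 1·8 + 1), so t ≡ 3·7 = 21 ≡ 5 (mod 8).
    Then x = 195 + 315·5 = 1770, valid modulo lcm(315, 8) = 2520: x ≡ 1770 (mod 2520).
  Combine with x ≡ 5 (mod 17); new modulus lcm = 42840.
    Write x = 1770 + 2520·t and substitute into x ≡ 5 (mod 17): 2520·t ≡ 5 − 1770 = -1765 (mod 17).
    Reduce coefficients mod 17: 4·t ≡ 3 (mod 17).
    The inverse of 4 mod 17 is 13 (since 4·13 = 52 = 3·17 + 1), so t ≡ 13·3 = 39 ≡ 5 (mod 17).
    Then x = 1770 + 2520·5 = 14370, valid modulo lcm(2520, 17) = 42840: x ≡ 14370 (mod 42840).
Verify against each original: 14370 mod 5 = 0, 14370 mod 7 = 6, 14370 mod 9 = 6, 14370 mod 8 = 2, 14370 mod 17 = 5.

x ≡ 14370 (mod 42840).


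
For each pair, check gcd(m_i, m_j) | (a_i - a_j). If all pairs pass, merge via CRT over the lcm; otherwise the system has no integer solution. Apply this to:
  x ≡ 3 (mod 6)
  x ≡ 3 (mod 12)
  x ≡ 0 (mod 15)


Moduli 6, 12, 15 are not pairwise coprime, so CRT works modulo lcm(m_i) when all pairwise compatibility conditions hold.
Pairwise compatibility: gcd(m_i, m_j) must divide a_i - a_j for every pair.
Merge one congruence at a time:
  Start: x ≡ 3 (mod 6).
  Combine with x ≡ 3 (mod 12): gcd(6, 12) = 6; 3 - 3 = 0, which IS divisible by 6, so compatible.
    Write x = 3 + 6·t and substitute into x ≡ 3 (mod 12): 6·t ≡ 3 − 3 = 0 (mod 12).
    Divide the congruence (and modulus) by g = 6: 1·t ≡ 0 (mod 2).
    So t ≡ 0 (mod 2).
    Then x = 3 + 6·0 = 3, valid modulo lcm(6, 12) = 12: x ≡ 3 (mod 12).
  Combine with x ≡ 0 (mod 15): gcd(12, 15) = 3; 0 - 3 = -3, which IS divisible by 3, so compatible.
    Write x = 3 + 12·t and substitute into x ≡ 0 (mod 15): 12·t ≡ 0 − 3 = -3 (mod 15).
    Divide the congruence (and modulus) by g = 3: 4·t ≡ -1 (mod 5).
    Reduce coefficients mod 5: 4·t ≡ 4 (mod 5).
    The inverse of 4 mod 5 is 4 (since 4·4 = 16 = 3·5 + 1), so t ≡ 4·4 = 16 ≡ 1 (mod 5).
    Then x = 3 + 12·1 = 15, valid modulo lcm(12, 15) = 60: x ≡ 15 (mod 60).
Verify: 15 mod 6 = 3, 15 mod 12 = 3, 15 mod 15 = 0.

x ≡ 15 (mod 60).


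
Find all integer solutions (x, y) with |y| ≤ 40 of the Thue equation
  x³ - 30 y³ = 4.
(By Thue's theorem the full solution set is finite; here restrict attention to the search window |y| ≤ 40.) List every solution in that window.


The equation is x³ - 30y³ = 4. For fixed y, x³ = 30·y³ + 4, so a solution requires the RHS to be a perfect cube.
Strategy: iterate y from -40 to 40, compute RHS = 30·y³ + 4, and check whether it is a (positive or negative) perfect cube.
Check small values of y:
  y = 0: RHS = 4 is not a perfect cube.
  y = 1: RHS = 34 is not a perfect cube.
  y = -1: RHS = -26 is not a perfect cube.
  y = 2: RHS = 244 is not a perfect cube.
  y = -2: RHS = -236 is not a perfect cube.
  y = 3: RHS = 814 is not a perfect cube.
  y = -3: RHS = -806 is not a perfect cube.
Continuing the search up to |y| = 40 finds no solutions either.
No (x, y) in the scanned range satisfies the equation.

No integer solutions with |y| ≤ 40.


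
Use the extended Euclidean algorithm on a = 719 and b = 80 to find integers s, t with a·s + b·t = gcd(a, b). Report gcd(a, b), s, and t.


Euclidean algorithm on (719, 80) — divide until remainder is 0:
  719 = 8 · 80 + 79
  80 = 1 · 79 + 1
  79 = 79 · 1 + 0
gcd(719, 80) = 1.
Track Bezout coefficients alongside the remainders: start with r₀ = 719 = a·1 + b·0 (s = 1, t = 0) and r₁ = 80 = a·0 + b·1 (s = 0, t = 1); each new remainder r_{k+1} = r_{k-1} − q_k·r_k inherits s_{k+1} = s_{k-1} − q_k·s_k, t_{k+1} = t_{k-1} − q_k·t_k, so r_k = a·s_k + b·t_k at every step:
  q = 8: r = 79, s = 1 − 8·0 = 1, t = 0 − 8·1 = -8  (check: 719·1 + 80·(-8) = 79)
  q = 1: r = 1, s = 0 − 1·1 = -1, t = 1 − 1·(-8) = 9  (check: 719·(-1) + 80·9 = 1)
The row with r = 1 (the gcd) gives the Bezout coefficients s = -1, t = 9.
Result: 719 · (-1) + 80 · (9) = 1.

gcd(719, 80) = 1; s = -1, t = 9 (check: 719·(-1) + 80·9 = 1).


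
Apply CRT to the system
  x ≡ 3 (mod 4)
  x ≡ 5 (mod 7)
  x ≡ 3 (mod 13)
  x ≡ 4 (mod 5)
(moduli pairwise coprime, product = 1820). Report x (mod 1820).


Product of moduli M = 4 · 7 · 13 · 5 = 1820.
Merge one congruence at a time:
  Start: x ≡ 3 (mod 4).
  Combine with x ≡ 5 (mod 7); new modulus lcm = 28.
    Write x = 3 + 4·t and substitute into x ≡ 5 (mod 7): 4·t ≡ 5 − 3 = 2 (mod 7).
    The inverse of 4 mod 7 is 2 (since 4·2 = 8 = 1·7 + 1), so t ≡ 2·2 = 4 ≡ 4 (mod 7).
    Then x = 3 + 4·4 = 19, valid modulo lcm(4, 7) = 28: x ≡ 19 (mod 28).
  Combine with x ≡ 3 (mod 13); new modulus lcm = 364.
    Write x = 19 + 28·t and substitute into x ≡ 3 (mod 13): 28·t ≡ 3 − 19 = -16 (mod 13).
    Reduce coefficients mod 13: 2·t ≡ 10 (mod 13).
    The inverse of 2 mod 13 is 7 (since 2·7 = 14 = 1·13 + 1), so t ≡ 7·10 = 70 ≡ 5 (mod 13).
    Then x = 19 + 28·5 = 159, valid modulo lcm(28, 13) = 364: x ≡ 159 (mod 364).
  Combine with x ≡ 4 (mod 5); new modulus lcm = 1820.
    Write x = 159 + 364·t and substitute into x ≡ 4 (mod 5): 364·t ≡ 4 − 159 = -155 (mod 5).
    Reduce coefficients mod 5: 4·t ≡ 0 (mod 5).
    The inverse of 4 mod 5 is 4 (since 4·4 = 16 = 3·5 + 1), so t ≡ 4·0 = 0 ≡ 0 (mod 5).
    Then x = 159 + 364·0 = 159, valid modulo lcm(364, 5) = 1820: x ≡ 159 (mod 1820).
Verify against each original: 159 mod 4 = 3, 159 mod 7 = 5, 159 mod 13 = 3, 159 mod 5 = 4.

x ≡ 159 (mod 1820).


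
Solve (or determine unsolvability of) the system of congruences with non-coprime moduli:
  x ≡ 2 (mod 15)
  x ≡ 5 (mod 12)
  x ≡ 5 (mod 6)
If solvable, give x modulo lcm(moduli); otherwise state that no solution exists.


Moduli 15, 12, 6 are not pairwise coprime, so CRT works modulo lcm(m_i) when all pairwise compatibility conditions hold.
Pairwise compatibility: gcd(m_i, m_j) must divide a_i - a_j for every pair.
Merge one congruence at a time:
  Start: x ≡ 2 (mod 15).
  Combine with x ≡ 5 (mod 12): gcd(15, 12) = 3; 5 - 2 = 3, which IS divisible by 3, so compatible.
    Write x = 2 + 15·t and substitute into x ≡ 5 (mod 12): 15·t ≡ 5 − 2 = 3 (mod 12).
    Divide the congruence (and modulus) by g = 3: 5·t ≡ 1 (mod 4).
    Reduce coefficients mod 4: 1·t ≡ 1 (mod 4).
    So t ≡ 1 (mod 4).
    Then x = 2 + 15·1 = 17, valid modulo lcm(15, 12) = 60: x ≡ 17 (mod 60).
  Combine with x ≡ 5 (mod 6): gcd(60, 6) = 6; 5 - 17 = -12, which IS divisible by 6, so compatible.
    Write x = 17 + 60·t and substitute into x ≡ 5 (mod 6): 60·t ≡ 5 − 17 = -12 (mod 6).
    Divide the congruence (and modulus) by g = 6: 10·t ≡ -2 (mod 1).
    Modulo 1 every t works; take t = 0.
    Then x = 17 + 60·0 = 17, valid modulo lcm(60, 6) = 60: x ≡ 17 (mod 60).
Verify: 17 mod 15 = 2, 17 mod 12 = 5, 17 mod 6 = 5.

x ≡ 17 (mod 60).


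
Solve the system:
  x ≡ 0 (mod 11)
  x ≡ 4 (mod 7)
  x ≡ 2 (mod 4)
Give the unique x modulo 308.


Moduli 11, 7, 4 are pairwise coprime; by CRT there is a unique solution modulo M = 11 · 7 · 4 = 308.
Solve pairwise, accumulating the modulus:
  Start with x ≡ 0 (mod 11).
  Combine with x ≡ 4 (mod 7): since gcd(11, 7) = 1, we get a unique residue mod 77.
    Write x = 0 + 11·t and substitute into x ≡ 4 (mod 7): 11·t ≡ 4 − 0 = 4 (mod 7).
    Reduce coefficients mod 7: 4·t ≡ 4 (mod 7).
    The inverse of 4 mod 7 is 2 (since 4·2 = 8 = 1·7 + 1), so t ≡ 2·4 = 8 ≡ 1 (mod 7).
    Then x = 0 + 11·1 = 11, valid modulo lcm(11, 7) = 77: x ≡ 11 (mod 77).
  Combine with x ≡ 2 (mod 4): since gcd(77, 4) = 1, we get a unique residue mod 308.
    Write x = 11 + 77·t and substitute into x ≡ 2 (mod 4): 77·t ≡ 2 − 11 = -9 (mod 4).
    Reduce coefficients mod 4: 1·t ≡ 3 (mod 4).
    So t ≡ 3 (mod 4).
    Then x = 11 + 77·3 = 242, valid modulo lcm(77, 4) = 308: x ≡ 242 (mod 308).
Verify: 242 mod 11 = 0 ✓, 242 mod 7 = 4 ✓, 242 mod 4 = 2 ✓.

x ≡ 242 (mod 308).


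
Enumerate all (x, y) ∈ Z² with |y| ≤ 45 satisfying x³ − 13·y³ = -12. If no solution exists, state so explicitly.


The equation is x³ - 13y³ = -12. For fixed y, x³ = 13·y³ − 12, so a solution requires the RHS to be a perfect cube.
Strategy: iterate y from -45 to 45, compute RHS = 13·y³ − 12, and check whether it is a (positive or negative) perfect cube.
Check small values of y:
  y = 0: RHS = -12 is not a perfect cube.
  y = 1: RHS = 1 = (1)³ ⇒ x = 1 works.
  y = -1: RHS = -25 is not a perfect cube.
  y = 2: RHS = 92 is not a perfect cube.
  y = -2: RHS = -116 is not a perfect cube.
  y = 3: RHS = 339 is not a perfect cube.
  y = -3: RHS = -363 is not a perfect cube.
Continuing the search up to |y| = 45 finds no further solutions beyond those listed.
Collected solutions: (1, 1).

Solutions (with |y| ≤ 45): (1, 1).


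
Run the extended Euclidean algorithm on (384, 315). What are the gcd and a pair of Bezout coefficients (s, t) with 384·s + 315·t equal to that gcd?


Euclidean algorithm on (384, 315) — divide until remainder is 0:
  384 = 1 · 315 + 69
  315 = 4 · 69 + 39
  69 = 1 · 39 + 30
  39 = 1 · 30 + 9
  30 = 3 · 9 + 3
  9 = 3 · 3 + 0
gcd(384, 315) = 3.
Track Bezout coefficients alongside the remainders: start with r₀ = 384 = a·1 + b·0 (s = 1, t = 0) and r₁ = 315 = a·0 + b·1 (s = 0, t = 1); each new remainder r_{k+1} = r_{k-1} − q_k·r_k inherits s_{k+1} = s_{k-1} − q_k·s_k, t_{k+1} = t_{k-1} − q_k·t_k, so r_k = a·s_k + b·t_k at every step:
  q = 1: r = 69, s = 1 − 1·0 = 1, t = 0 − 1·1 = -1  (check: 384·1 + 315·(-1) = 69)
  q = 4: r = 39, s = 0 − 4·1 = -4, t = 1 − 4·(-1) = 5  (check: 384·(-4) + 315·5 = 39)
  q = 1: r = 30, s = 1 − 1·(-4) = 5, t = -1 − 1·5 = -6  (check: 384·5 + 315·(-6) = 30)
  q = 1: r = 9, s = -4 − 1·5 = -9, t = 5 − 1·(-6) = 11  (check: 384·(-9) + 315·11 = 9)
  q = 3: r = 3, s = 5 − 3·(-9) = 32, t = -6 − 3·11 = -39  (check: 384·32 + 315·(-39) = 3)
The row with r = 3 (the gcd) gives the Bezout coefficients s = 32, t = -39.
Result: 384 · (32) + 315 · (-39) = 3.

gcd(384, 315) = 3; s = 32, t = -39 (check: 384·32 + 315·(-39) = 3).


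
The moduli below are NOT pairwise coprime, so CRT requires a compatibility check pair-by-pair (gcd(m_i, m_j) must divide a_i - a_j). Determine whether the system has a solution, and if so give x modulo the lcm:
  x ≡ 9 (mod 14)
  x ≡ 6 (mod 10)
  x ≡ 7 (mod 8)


Moduli 14, 10, 8 are not pairwise coprime, so CRT works modulo lcm(m_i) when all pairwise compatibility conditions hold.
Pairwise compatibility: gcd(m_i, m_j) must divide a_i - a_j for every pair.
Merge one congruence at a time:
  Start: x ≡ 9 (mod 14).
  Combine with x ≡ 6 (mod 10): gcd(14, 10) = 2, and 6 - 9 = -3 is NOT divisible by 2.
    ⇒ system is inconsistent (no integer solution).

No solution (the system is inconsistent).
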